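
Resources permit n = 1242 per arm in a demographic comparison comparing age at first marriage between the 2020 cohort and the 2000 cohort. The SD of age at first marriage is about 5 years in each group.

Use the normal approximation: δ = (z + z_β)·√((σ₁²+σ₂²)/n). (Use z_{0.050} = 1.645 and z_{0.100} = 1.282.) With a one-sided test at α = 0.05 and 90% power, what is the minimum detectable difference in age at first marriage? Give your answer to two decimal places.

δ = (z_α + z_β) · √((σ₁²+σ₂²)/n)
  = (1.645 + 1.282) · √(50/1242)
  = 2.927 · √0.04026
  = 2.927 · 0.2006
  = 0.5873

Minimum detectable difference ≈ 0.59 years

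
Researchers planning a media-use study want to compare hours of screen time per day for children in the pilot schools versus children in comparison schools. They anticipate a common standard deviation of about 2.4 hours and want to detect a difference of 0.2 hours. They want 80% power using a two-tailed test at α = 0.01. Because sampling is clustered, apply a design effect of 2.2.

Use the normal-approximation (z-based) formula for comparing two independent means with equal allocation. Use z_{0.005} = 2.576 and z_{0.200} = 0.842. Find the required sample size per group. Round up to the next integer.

n = (z_{α/2} + z_β)² · (σ₁² + σ₂²) / δ²
  = (2.576 + 0.842)² · (2·2.4² = 11.52) / 0.2²
  = 11.6827 · 11.52 / 0.04
  = 3364.62
Design effect: 2.2 × 3364.62 = 7402.17.
Round up → n = 7403 per group.

n = 7403 per group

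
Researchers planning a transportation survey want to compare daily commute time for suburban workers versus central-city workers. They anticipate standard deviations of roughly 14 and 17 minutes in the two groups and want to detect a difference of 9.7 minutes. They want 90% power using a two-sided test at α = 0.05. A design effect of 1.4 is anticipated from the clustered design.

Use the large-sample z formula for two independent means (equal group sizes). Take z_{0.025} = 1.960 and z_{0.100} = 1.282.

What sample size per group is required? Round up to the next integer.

n = (z_{α/2} + z_β)² · (σ₁² + σ₂²) / δ²
  = (1.960 + 1.282)² · (14² + 17² = 485) / 9.7²
  = 10.5106 · 485 / 94.09
  = 54.18
Design effect: 1.4 × 54.18 = 75.85.
Round up → n = 76 per group.

n = 76 per group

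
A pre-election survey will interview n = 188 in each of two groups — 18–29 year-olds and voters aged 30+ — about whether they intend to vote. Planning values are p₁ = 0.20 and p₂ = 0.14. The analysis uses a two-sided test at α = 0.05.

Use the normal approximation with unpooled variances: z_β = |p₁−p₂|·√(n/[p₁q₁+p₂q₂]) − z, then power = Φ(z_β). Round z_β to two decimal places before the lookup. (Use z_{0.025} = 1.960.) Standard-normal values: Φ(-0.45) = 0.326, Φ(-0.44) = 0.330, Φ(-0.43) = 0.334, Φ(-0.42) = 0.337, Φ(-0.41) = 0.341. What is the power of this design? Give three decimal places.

Power ≈ 0.341

z_β = |p₁−p₂|·√(n/[p₁q₁+p₂q₂]) − z_{α/2}
    = 0.06 · √(188/0.2804) − 1.960
    = 0.06 · 25.8935 − 1.960
    = 1.5536 − 1.960 = -0.4064 → -0.41
Power = Φ(-0.41) = 0.341.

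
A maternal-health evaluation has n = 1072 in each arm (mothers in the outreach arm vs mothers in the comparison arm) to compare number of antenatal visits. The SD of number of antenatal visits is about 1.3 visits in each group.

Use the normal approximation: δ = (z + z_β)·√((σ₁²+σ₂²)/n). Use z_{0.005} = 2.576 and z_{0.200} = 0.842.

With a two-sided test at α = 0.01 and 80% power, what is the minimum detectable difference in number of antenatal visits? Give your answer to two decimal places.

Minimum detectable difference ≈ 0.19 visits

δ = (z_{α/2} + z_β) · √((σ₁²+σ₂²)/n)
  = (2.576 + 0.842) · √(3.38/1072)
  = 3.418 · √0.00315
  = 3.418 · 0.0562
  = 0.1919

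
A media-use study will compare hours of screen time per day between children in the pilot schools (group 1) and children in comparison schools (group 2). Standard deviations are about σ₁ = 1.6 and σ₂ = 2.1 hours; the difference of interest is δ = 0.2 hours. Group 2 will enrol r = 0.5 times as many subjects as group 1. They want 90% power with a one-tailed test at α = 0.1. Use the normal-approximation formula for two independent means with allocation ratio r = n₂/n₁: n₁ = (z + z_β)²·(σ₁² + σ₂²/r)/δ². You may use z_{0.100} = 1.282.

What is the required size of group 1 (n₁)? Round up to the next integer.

n₁ = 1871

n₁ = (z_α + z_β)² · (σ₁² + σ₂²/r) / δ²
   = (1.282 + 1.282)² · (1.6² + 2.1²/0.5) / 0.2²
   = 6.5741 · (2.56 + 8.82) / 0.04
   = 6.5741 · 11.38 / 0.04
   = 1870.33
Round up → n₁ = 1871; n₂ = r·n₁ = 0.5 × 1871 = 936.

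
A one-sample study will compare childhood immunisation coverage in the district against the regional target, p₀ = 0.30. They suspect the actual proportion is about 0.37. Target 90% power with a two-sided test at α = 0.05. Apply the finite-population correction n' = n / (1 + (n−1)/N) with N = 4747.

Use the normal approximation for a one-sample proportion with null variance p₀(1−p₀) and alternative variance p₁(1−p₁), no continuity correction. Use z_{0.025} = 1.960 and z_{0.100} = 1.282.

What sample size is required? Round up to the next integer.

n = 428

n = [z_{α/2}·√(p₀q₀) + z_β·√(p₁q₁)]² / (p₁ − p₀)²
  = [1.960·√(0.30·0.70) + 1.282·√(0.37·0.63)]² / (0.07)²
  = [1.960·0.4583 + 1.282·0.4828]² / 0.0049
  = [1.5171]² / 0.0049
  = 469.74
Finite-population correction (N = 4747): 469.74 / (1 + (469.74 − 1)/4747) = 427.52.
Round up → n = 428.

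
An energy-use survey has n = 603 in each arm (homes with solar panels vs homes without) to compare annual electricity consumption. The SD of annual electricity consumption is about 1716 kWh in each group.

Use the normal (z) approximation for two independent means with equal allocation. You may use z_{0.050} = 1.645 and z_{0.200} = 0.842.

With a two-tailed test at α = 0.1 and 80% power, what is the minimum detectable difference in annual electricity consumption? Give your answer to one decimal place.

Minimum detectable difference ≈ 245.8 kWh

δ = (z_{α/2} + z_β) · √((σ₁²+σ₂²)/n)
  = (1.645 + 0.842) · √(5889312/603)
  = 2.487 · √9766.7
  = 2.487 · 98.8265
  = 245.7816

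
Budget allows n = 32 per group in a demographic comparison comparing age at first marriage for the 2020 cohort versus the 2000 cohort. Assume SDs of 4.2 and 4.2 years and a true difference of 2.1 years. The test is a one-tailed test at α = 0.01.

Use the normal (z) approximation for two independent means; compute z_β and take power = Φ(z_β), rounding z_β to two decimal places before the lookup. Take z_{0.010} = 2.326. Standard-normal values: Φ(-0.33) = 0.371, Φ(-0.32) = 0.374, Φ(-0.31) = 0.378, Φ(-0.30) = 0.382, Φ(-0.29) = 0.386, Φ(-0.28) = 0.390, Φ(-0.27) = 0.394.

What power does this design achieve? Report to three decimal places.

Power ≈ 0.371

z_β = δ·√(n/(σ₁²+σ₂²)) − z_α
    = 2.1 · √(32/35.28) − 2.326
    = 2.1 · 0.95238 − 2.326
    = 2.0000 − 2.326 = -0.3260 → -0.33
Power = Φ(-0.33) = 0.371.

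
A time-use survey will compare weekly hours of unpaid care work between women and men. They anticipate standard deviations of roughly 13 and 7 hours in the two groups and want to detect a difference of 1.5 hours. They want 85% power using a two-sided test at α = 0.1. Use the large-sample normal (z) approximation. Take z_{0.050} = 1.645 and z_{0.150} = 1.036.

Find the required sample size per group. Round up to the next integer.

n = (z_{α/2} + z_β)² · (σ₁² + σ₂²) / δ²
  = (1.645 + 1.036)² · (13² + 7² = 218) / 1.5²
  = 7.1878 · 218 / 2.25
  = 696.41
Round up → n = 697 per group.

n = 697 per group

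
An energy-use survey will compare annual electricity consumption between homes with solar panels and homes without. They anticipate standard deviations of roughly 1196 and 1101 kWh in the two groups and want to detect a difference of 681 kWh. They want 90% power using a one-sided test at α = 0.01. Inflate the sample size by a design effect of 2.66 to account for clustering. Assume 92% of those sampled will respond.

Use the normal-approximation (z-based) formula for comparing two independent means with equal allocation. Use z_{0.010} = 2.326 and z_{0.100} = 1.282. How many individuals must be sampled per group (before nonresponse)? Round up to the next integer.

n = 215 per group

n = (z_α + z_β)² · (σ₁² + σ₂²) / δ²
  = (2.326 + 1.282)² · (1196² + 1101² = 2642617) / 681²
  = 13.0177 · 2642617 / 463761
  = 74.18
Design effect: 2.66 × 74.18 = 197.31.
Adjust for 92% response: 197.31 / 0.92 = 214.47.
Round up → n = 215 per group.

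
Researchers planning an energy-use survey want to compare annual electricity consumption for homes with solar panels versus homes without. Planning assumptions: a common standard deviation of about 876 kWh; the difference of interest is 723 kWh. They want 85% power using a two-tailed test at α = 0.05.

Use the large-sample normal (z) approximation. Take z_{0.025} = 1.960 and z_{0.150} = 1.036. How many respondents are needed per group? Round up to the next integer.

n = (z_{α/2} + z_β)² · (σ₁² + σ₂²) / δ²
  = (1.960 + 1.036)² · (2·876² = 1534752) / 723²
  = 8.9760 · 1534752 / 522729
  = 26.35
Round up → n = 27 per group.

n = 27 per group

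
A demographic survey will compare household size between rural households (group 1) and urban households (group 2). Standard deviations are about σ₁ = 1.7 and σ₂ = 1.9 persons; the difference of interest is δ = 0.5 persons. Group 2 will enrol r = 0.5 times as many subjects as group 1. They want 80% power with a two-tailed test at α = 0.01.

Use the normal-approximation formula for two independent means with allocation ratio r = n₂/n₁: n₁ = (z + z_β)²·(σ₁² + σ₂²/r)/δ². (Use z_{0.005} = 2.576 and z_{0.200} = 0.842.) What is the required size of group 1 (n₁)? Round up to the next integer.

n₁ = (z_{α/2} + z_β)² · (σ₁² + σ₂²/r) / δ²
   = (2.576 + 0.842)² · (1.7² + 1.9²/0.5) / 0.5²
   = 11.6827 · (2.89 + 7.22) / 0.25
   = 11.6827 · 10.11 / 0.25
   = 472.45
Round up → n₁ = 473; n₂ = r·n₁ = 0.5 × 473 = 237.

n₁ = 473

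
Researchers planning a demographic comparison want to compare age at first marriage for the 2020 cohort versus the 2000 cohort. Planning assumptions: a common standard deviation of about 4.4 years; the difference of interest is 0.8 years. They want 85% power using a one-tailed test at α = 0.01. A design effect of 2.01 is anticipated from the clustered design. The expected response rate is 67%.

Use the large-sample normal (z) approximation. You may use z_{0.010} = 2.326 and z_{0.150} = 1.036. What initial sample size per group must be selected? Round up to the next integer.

n = (z_α + z_β)² · (σ₁² + σ₂²) / δ²
  = (2.326 + 1.036)² · (2·4.4² = 38.72) / 0.8²
  = 11.3030 · 38.72 / 0.64
  = 683.83
Design effect: 2.01 × 683.83 = 1374.51.
Adjust for 67% response: 1374.51 / 0.67 = 2051.50.
Round up → n = 2052 per group.

n = 2052 per group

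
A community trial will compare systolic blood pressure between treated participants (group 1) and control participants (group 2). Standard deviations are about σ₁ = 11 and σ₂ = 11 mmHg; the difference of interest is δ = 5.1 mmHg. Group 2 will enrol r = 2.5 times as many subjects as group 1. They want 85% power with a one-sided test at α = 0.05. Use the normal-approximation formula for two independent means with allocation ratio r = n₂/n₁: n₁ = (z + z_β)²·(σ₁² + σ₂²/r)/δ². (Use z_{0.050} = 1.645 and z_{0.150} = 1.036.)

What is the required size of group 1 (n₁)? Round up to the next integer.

n₁ = (z_α + z_β)² · (σ₁² + σ₂²/r) / δ²
   = (1.645 + 1.036)² · (11² + 11²/2.5) / 5.1²
   = 7.1878 · (121 + 48.4) / 26.01
   = 7.1878 · 169.4 / 26.01
   = 46.81
Round up → n₁ = 47; n₂ = r·n₁ = 2.5 × 47 = 118.

n₁ = 47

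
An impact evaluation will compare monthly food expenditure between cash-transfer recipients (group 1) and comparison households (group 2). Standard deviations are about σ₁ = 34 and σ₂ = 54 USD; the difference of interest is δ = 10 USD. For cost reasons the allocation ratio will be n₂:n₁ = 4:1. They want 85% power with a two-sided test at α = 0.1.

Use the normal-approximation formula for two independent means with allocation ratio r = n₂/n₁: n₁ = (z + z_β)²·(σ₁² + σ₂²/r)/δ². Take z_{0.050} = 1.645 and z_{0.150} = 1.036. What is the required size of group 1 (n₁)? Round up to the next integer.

n₁ = (z_{α/2} + z_β)² · (σ₁² + σ₂²/r) / δ²
   = (1.645 + 1.036)² · (34² + 54²/4) / 10²
   = 7.1878 · (1156 + 729) / 100
   = 7.1878 · 1885 / 100
   = 135.49
Round up → n₁ = 136; n₂ = r·n₁ = 4 × 136 = 544.

n₁ = 136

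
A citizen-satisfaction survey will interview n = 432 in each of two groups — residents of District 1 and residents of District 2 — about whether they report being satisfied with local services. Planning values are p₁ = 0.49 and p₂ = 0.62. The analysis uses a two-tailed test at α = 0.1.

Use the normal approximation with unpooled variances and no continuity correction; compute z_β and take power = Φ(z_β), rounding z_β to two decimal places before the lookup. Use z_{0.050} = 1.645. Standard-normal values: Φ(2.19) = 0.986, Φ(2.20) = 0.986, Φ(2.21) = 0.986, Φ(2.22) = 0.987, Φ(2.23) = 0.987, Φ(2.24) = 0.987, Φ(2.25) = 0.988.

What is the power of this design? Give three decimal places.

z_β = |p₁−p₂|·√(n/[p₁q₁+p₂q₂]) − z_{α/2}
    = 0.13 · √(432/0.4855) − 1.645
    = 0.13 · 29.8296 − 1.645
    = 3.8778 − 1.645 = 2.2328 → 2.23
Power = Φ(2.23) = 0.987.

Power ≈ 0.987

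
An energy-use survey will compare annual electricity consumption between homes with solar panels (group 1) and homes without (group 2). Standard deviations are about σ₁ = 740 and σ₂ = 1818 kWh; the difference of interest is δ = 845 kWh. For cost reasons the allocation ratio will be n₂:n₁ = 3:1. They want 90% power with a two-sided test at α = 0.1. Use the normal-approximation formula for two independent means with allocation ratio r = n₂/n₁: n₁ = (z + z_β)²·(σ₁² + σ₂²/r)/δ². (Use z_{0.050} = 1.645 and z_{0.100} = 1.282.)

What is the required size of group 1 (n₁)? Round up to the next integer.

n₁ = 20

n₁ = (z_{α/2} + z_β)² · (σ₁² + σ₂²/r) / δ²
   = (1.645 + 1.282)² · (740² + 1818²/3) / 845²
   = 8.5673 · (547600 + 1101708) / 714025
   = 8.5673 · 1649308 / 714025
   = 19.79
Round up → n₁ = 20; n₂ = r·n₁ = 3 × 20 = 60.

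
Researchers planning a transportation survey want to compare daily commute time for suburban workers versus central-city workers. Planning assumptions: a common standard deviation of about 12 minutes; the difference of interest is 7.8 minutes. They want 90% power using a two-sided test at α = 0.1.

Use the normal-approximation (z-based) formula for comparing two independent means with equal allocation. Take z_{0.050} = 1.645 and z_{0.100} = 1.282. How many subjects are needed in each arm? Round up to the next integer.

n = (z_{α/2} + z_β)² · (σ₁² + σ₂²) / δ²
  = (1.645 + 1.282)² · (2·12² = 288) / 7.8²
  = 8.5673 · 288 / 60.84
  = 40.56
Round up → n = 41 per group.

n = 41 per group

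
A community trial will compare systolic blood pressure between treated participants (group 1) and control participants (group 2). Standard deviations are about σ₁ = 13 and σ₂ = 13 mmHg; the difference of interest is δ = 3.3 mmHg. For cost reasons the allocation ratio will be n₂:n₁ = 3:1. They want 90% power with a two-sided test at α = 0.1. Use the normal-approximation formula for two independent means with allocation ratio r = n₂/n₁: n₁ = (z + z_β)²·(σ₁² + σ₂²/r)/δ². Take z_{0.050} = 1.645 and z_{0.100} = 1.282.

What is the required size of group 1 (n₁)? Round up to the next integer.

n₁ = (z_{α/2} + z_β)² · (σ₁² + σ₂²/r) / δ²
   = (1.645 + 1.282)² · (13² + 13²/3) / 3.3²
   = 8.5673 · (169 + 56.3333) / 10.89
   = 8.5673 · 225.3333 / 10.89
   = 177.27
Round up → n₁ = 178; n₂ = r·n₁ = 3 × 178 = 534.

n₁ = 178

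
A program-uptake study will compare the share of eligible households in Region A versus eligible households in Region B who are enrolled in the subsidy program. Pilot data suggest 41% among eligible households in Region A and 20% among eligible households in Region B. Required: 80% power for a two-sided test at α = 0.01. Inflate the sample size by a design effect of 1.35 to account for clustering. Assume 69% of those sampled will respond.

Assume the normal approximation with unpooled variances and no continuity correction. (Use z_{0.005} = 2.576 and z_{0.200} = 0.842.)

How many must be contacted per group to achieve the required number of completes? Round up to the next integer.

n = 209 per group

n = (z_{α/2} + z_β)² · [p₁(1−p₁) + p₂(1−p₂)] / (p₁ − p₂)²
  = (2.576 + 0.842)² · (0.41·0.59 + 0.20·0.80) / (0.21)²
  = (3.418)² · (0.2419 + 0.1600) / 0.0441
  = 11.6827 · 0.4019 / 0.0441
  = 106.47
Design effect: 1.35 × 106.47 = 143.73.
Adjust for 69% response: 143.73 / 0.69 = 208.31.
Round up → n = 209 per group.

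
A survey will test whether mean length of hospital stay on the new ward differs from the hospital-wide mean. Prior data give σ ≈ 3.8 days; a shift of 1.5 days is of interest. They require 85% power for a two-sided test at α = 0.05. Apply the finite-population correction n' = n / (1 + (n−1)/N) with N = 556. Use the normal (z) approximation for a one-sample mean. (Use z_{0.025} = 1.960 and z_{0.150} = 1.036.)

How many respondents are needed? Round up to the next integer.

n = (z_{α/2} + z_β)² · σ² / δ²
  = (1.960 + 1.036)² · 3.8² / 1.5²
  = 8.9760 · 14.44 / 2.25
  = 57.61
Finite-population correction (N = 556): 57.61 / (1 + (57.61 − 1)/556) = 52.28.
Round up → n = 53.

n = 53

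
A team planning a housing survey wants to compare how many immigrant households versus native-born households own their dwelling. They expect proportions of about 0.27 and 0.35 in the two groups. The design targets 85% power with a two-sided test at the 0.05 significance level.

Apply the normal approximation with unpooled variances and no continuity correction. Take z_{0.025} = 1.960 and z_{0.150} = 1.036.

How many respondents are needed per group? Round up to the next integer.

n = (z_{α/2} + z_β)² · [p₁(1−p₁) + p₂(1−p₂)] / (p₁ − p₂)²
  = (1.960 + 1.036)² · (0.27·0.73 + 0.35·0.65) / (-0.08)²
  = (2.996)² · (0.1971 + 0.2275) / 0.0064
  = 8.9760 · 0.4246 / 0.0064
  = 595.50
Round up → n = 596 per group.

n = 596 per group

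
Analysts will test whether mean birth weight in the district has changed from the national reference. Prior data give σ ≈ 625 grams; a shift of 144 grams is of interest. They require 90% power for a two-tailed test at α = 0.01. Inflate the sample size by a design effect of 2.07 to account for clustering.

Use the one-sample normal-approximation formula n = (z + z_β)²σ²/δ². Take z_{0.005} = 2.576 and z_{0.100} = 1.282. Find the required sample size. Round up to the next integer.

n = 581

n = (z_{α/2} + z_β)² · σ² / δ²
  = (2.576 + 1.282)² · 625² / 144²
  = 14.8842 · 390625 / 20736
  = 280.39
Design effect: 2.07 × 280.39 = 580.40.
Round up → n = 581.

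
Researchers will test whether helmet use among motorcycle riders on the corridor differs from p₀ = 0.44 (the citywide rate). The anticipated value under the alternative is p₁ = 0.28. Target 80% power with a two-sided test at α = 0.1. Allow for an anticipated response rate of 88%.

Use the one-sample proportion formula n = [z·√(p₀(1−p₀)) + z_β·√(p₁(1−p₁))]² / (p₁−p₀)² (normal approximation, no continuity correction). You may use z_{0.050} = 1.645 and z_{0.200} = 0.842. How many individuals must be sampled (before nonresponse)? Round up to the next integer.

n = [z_{α/2}·√(p₀q₀) + z_β·√(p₁q₁)]² / (p₁ − p₀)²
  = [1.645·√(0.44·0.56) + 0.842·√(0.28·0.72)]² / (-0.16)²
  = [1.645·0.4964 + 0.842·0.4490]² / 0.0256
  = [1.1946]² / 0.0256
  = 55.75
Adjust for 88% response: 55.75 / 0.88 = 63.35.
Round up → n = 64.

n = 64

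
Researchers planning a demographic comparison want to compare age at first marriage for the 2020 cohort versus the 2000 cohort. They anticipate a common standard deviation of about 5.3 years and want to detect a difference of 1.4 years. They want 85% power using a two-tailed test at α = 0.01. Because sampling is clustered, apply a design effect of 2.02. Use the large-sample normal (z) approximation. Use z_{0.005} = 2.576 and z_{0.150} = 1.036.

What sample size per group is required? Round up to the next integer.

n = 756 per group

n = (z_{α/2} + z_β)² · (σ₁² + σ₂²) / δ²
  = (2.576 + 1.036)² · (2·5.3² = 56.18) / 1.4²
  = 13.0465 · 56.18 / 1.96
  = 373.96
Design effect: 2.02 × 373.96 = 755.39.
Round up → n = 756 per group.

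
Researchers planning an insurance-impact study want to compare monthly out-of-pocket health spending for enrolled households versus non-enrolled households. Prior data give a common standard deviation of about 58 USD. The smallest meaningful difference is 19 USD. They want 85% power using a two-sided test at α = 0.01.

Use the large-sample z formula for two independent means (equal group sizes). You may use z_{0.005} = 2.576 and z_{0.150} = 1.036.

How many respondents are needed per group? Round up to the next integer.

n = (z_{α/2} + z_β)² · (σ₁² + σ₂²) / δ²
  = (2.576 + 1.036)² · (2·58² = 6728) / 19²
  = 13.0465 · 6728 / 361
  = 243.15
Round up → n = 244 per group.

n = 244 per group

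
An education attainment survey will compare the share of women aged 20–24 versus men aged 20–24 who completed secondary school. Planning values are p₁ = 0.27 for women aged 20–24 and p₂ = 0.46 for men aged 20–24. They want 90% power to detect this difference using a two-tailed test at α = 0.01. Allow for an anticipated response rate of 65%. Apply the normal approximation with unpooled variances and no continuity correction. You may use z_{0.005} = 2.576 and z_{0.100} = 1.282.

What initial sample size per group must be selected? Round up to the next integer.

n = (z_{α/2} + z_β)² · [p₁(1−p₁) + p₂(1−p₂)] / (p₁ − p₂)²
  = (2.576 + 1.282)² · (0.27·0.73 + 0.46·0.54) / (-0.19)²
  = (3.858)² · (0.1971 + 0.2484) / 0.0361
  = 14.8842 · 0.4455 / 0.0361
  = 183.68
Adjust for 65% response: 183.68 / 0.65 = 282.59.
Round up → n = 283 per group.

n = 283 per group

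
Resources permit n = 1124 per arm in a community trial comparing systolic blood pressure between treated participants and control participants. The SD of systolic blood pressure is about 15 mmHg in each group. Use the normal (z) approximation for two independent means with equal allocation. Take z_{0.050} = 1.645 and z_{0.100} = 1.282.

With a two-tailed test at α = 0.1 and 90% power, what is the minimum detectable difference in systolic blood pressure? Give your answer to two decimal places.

δ = (z_{α/2} + z_β) · √((σ₁²+σ₂²)/n)
  = (1.645 + 1.282) · √(450/1124)
  = 2.927 · √0.40036
  = 2.927 · 0.6327
  = 1.8520

Minimum detectable difference ≈ 1.85 mmHg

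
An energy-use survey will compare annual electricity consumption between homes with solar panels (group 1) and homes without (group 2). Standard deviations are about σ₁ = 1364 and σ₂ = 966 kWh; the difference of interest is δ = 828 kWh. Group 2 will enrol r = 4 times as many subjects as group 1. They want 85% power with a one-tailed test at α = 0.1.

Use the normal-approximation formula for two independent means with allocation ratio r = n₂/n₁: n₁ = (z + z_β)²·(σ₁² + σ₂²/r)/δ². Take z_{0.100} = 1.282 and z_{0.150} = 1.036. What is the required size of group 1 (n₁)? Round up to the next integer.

n₁ = 17

n₁ = (z_α + z_β)² · (σ₁² + σ₂²/r) / δ²
   = (1.282 + 1.036)² · (1364² + 966²/4) / 828²
   = 5.3731 · (1860496 + 233289) / 685584
   = 5.3731 · 2093785 / 685584
   = 16.41
Round up → n₁ = 17; n₂ = r·n₁ = 4 × 17 = 68.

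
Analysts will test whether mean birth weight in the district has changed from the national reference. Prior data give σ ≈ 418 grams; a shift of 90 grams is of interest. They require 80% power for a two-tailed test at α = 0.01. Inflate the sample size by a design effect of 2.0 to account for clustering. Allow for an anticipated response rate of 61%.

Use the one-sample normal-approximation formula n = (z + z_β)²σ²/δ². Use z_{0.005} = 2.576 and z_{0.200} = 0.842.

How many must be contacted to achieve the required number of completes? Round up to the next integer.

n = 827

n = (z_{α/2} + z_β)² · σ² / δ²
  = (2.576 + 0.842)² · 418² / 90²
  = 11.6827 · 174724 / 8100
  = 252.01
Design effect: 2.0 × 252.01 = 504.01.
Adjust for 61% response: 504.01 / 0.61 = 826.25.
Round up → n = 827.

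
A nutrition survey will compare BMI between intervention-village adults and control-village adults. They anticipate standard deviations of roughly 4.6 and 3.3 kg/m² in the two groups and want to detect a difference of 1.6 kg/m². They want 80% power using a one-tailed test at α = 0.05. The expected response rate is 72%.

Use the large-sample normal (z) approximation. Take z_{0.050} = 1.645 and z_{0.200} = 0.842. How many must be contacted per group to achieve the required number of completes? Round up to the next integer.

n = 108 per group

n = (z_α + z_β)² · (σ₁² + σ₂²) / δ²
  = (1.645 + 0.842)² · (4.6² + 3.3² = 32.05) / 1.6²
  = 6.1852 · 32.05 / 2.56
  = 77.44
Adjust for 72% response: 77.44 / 0.72 = 107.55.
Round up → n = 108 per group.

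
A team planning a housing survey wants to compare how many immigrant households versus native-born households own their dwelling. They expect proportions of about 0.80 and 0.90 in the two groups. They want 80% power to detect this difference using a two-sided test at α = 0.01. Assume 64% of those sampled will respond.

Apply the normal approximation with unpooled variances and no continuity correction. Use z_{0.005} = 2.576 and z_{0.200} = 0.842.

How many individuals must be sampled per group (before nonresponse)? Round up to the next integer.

n = 457 per group

n = (z_{α/2} + z_β)² · [p₁(1−p₁) + p₂(1−p₂)] / (p₁ − p₂)²
  = (2.576 + 0.842)² · (0.80·0.20 + 0.90·0.10) / (-0.10)²
  = (3.418)² · (0.1600 + 0.0900) / 0.0100
  = 11.6827 · 0.2500 / 0.0100
  = 292.07
Adjust for 64% response: 292.07 / 0.64 = 456.36.
Round up → n = 457 per group.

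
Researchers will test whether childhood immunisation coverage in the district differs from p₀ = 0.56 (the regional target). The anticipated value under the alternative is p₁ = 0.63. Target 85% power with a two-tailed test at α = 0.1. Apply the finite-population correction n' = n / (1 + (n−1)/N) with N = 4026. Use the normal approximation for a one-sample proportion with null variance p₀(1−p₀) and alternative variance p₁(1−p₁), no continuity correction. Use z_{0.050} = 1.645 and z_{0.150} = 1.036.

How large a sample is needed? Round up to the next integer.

n = 326

n = [z_{α/2}·√(p₀q₀) + z_β·√(p₁q₁)]² / (p₁ − p₀)²
  = [1.645·√(0.56·0.44) + 1.036·√(0.63·0.37)]² / (0.07)²
  = [1.645·0.4964 + 1.036·0.4828]² / 0.0049
  = [1.3167]² / 0.0049
  = 353.84
Finite-population correction (N = 4026): 353.84 / (1 + (353.84 − 1)/4026) = 325.33.
Round up → n = 326.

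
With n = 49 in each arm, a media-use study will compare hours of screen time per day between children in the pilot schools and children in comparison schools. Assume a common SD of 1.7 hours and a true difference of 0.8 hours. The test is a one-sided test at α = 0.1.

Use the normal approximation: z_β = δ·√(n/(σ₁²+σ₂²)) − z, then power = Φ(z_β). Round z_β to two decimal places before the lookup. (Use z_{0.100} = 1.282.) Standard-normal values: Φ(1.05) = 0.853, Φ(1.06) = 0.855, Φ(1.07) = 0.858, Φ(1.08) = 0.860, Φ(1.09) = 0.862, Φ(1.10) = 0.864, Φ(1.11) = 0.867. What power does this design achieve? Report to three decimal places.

z_β = δ·√(n/(σ₁²+σ₂²)) − z_α
    = 0.8 · √(49/5.78) − 1.282
    = 0.8 · 2.91162 − 1.282
    = 2.3293 − 1.282 = 1.0473 → 1.05
Power = Φ(1.05) = 0.853.

Power ≈ 0.853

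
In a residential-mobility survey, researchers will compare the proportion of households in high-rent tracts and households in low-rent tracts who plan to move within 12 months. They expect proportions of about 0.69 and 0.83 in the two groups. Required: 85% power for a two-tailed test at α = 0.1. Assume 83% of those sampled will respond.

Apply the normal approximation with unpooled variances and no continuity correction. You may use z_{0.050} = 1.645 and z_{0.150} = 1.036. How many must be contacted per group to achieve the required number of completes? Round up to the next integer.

n = 157 per group

n = (z_{α/2} + z_β)² · [p₁(1−p₁) + p₂(1−p₂)] / (p₁ − p₂)²
  = (1.645 + 1.036)² · (0.69·0.31 + 0.83·0.17) / (-0.14)²
  = (2.681)² · (0.2139 + 0.1411) / 0.0196
  = 7.1878 · 0.3550 / 0.0196
  = 130.19
Adjust for 83% response: 130.19 / 0.83 = 156.85.
Round up → n = 157 per group.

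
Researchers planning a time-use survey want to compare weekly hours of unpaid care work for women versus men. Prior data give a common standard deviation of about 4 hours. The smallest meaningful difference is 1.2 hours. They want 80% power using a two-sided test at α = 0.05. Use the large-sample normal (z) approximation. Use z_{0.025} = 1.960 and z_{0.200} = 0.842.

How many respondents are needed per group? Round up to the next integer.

n = (z_{α/2} + z_β)² · (σ₁² + σ₂²) / δ²
  = (1.960 + 0.842)² · (2·4² = 32) / 1.2²
  = 7.8512 · 32 / 1.44
  = 174.47
Round up → n = 175 per group.

n = 175 per group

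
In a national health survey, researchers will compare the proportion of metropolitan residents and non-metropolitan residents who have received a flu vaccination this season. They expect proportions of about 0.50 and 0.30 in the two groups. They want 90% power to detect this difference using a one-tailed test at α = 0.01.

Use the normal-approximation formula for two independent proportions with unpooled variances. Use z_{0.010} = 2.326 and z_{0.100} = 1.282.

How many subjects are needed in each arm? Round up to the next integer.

n = (z_α + z_β)² · [p₁(1−p₁) + p₂(1−p₂)] / (p₁ − p₂)²
  = (2.326 + 1.282)² · (0.50·0.50 + 0.30·0.70) / (0.20)²
  = (3.608)² · (0.2500 + 0.2100) / 0.0400
  = 13.0177 · 0.4600 / 0.0400
  = 149.70
Round up → n = 150 per group.

n = 150 per group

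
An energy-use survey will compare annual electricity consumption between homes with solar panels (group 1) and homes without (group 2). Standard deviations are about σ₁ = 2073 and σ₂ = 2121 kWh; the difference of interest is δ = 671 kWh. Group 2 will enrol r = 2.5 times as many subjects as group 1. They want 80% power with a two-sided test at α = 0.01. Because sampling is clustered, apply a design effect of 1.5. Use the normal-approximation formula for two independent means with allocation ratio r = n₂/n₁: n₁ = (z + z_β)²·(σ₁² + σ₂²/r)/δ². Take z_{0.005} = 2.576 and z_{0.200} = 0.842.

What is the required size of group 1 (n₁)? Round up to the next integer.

n₁ = 238

n₁ = (z_{α/2} + z_β)² · (σ₁² + σ₂²/r) / δ²
   = (2.576 + 0.842)² · (2073² + 2121²/2.5) / 671²
   = 11.6827 · (4297329 + 1799456.4) / 450241
   = 11.6827 · 6096785.4 / 450241
   = 158.20
Design effect: 1.5 × 158.20 = 237.30.
Round up → n₁ = 238; n₂ = r·n₁ = 2.5 × 238 = 595.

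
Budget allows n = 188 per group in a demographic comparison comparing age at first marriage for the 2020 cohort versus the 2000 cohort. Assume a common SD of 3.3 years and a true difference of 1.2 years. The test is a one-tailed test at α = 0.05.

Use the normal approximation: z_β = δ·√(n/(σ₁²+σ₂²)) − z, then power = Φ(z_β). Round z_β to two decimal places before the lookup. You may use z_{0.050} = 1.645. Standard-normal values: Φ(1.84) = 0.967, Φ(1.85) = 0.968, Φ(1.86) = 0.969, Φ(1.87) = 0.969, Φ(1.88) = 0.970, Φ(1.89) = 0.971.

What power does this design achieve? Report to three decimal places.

Power ≈ 0.970

z_β = δ·√(n/(σ₁²+σ₂²)) − z_α
    = 1.2 · √(188/21.78) − 1.645
    = 1.2 · 2.93799 − 1.645
    = 3.5256 − 1.645 = 1.8806 → 1.88
Power = Φ(1.88) = 0.970.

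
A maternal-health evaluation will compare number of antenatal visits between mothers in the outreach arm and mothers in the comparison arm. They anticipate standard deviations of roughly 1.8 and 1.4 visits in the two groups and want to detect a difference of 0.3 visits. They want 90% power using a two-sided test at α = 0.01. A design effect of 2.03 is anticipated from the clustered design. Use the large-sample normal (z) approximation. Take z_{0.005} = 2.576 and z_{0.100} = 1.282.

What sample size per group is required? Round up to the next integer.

n = 1746 per group

n = (z_{α/2} + z_β)² · (σ₁² + σ₂²) / δ²
  = (2.576 + 1.282)² · (1.8² + 1.4² = 5.2) / 0.3²
  = 14.8842 · 5.2 / 0.09
  = 859.97
Design effect: 2.03 × 859.97 = 1745.75.
Round up → n = 1746 per group.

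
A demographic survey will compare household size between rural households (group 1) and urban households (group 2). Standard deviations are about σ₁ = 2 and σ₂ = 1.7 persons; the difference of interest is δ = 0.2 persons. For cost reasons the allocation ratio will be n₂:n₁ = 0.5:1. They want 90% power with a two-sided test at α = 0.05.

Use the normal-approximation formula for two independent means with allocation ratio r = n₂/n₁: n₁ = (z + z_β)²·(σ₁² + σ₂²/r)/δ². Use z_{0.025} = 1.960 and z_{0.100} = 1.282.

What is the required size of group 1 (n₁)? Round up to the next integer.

n₁ = (z_{α/2} + z_β)² · (σ₁² + σ₂²/r) / δ²
   = (1.960 + 1.282)² · (2² + 1.7²/0.5) / 0.2²
   = 10.5106 · (4 + 5.78) / 0.04
   = 10.5106 · 9.78 / 0.04
   = 2569.83
Round up → n₁ = 2570; n₂ = r·n₁ = 0.5 × 2570 = 1285.

n₁ = 2570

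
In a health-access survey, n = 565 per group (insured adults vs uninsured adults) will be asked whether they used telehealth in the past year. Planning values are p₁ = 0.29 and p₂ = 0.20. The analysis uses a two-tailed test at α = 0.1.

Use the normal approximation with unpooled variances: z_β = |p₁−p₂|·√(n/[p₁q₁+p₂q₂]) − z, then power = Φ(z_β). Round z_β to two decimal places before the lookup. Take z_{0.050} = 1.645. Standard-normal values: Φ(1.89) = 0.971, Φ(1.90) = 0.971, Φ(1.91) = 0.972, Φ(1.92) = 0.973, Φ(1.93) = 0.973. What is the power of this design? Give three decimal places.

z_β = |p₁−p₂|·√(n/[p₁q₁+p₂q₂]) − z_{α/2}
    = 0.09 · √(565/0.3659) − 1.645
    = 0.09 · 39.2955 − 1.645
    = 3.5366 − 1.645 = 1.8916 → 1.89
Power = Φ(1.89) = 0.971.

Power ≈ 0.971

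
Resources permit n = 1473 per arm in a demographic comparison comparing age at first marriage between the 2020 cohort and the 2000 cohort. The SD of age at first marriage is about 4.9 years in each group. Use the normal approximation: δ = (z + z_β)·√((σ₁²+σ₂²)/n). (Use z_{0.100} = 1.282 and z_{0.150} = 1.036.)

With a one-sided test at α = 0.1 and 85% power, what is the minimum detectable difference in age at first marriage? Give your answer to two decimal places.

δ = (z_α + z_β) · √((σ₁²+σ₂²)/n)
  = (1.282 + 1.036) · √(48.02/1473)
  = 2.318 · √0.0326
  = 2.318 · 0.1806
  = 0.4185

Minimum detectable difference ≈ 0.42 years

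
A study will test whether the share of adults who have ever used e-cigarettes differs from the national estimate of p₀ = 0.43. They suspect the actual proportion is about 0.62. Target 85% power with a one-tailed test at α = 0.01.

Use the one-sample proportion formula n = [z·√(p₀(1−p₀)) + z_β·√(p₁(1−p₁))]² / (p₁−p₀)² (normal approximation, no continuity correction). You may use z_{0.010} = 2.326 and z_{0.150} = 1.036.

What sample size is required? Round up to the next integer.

n = 76

n = [z_α·√(p₀q₀) + z_β·√(p₁q₁)]² / (p₁ − p₀)²
  = [2.326·√(0.43·0.57) + 1.036·√(0.62·0.38)]² / (0.19)²
  = [2.326·0.4951 + 1.036·0.4854]² / 0.0361
  = [1.6544]² / 0.0361
  = 75.82
Round up → n = 76.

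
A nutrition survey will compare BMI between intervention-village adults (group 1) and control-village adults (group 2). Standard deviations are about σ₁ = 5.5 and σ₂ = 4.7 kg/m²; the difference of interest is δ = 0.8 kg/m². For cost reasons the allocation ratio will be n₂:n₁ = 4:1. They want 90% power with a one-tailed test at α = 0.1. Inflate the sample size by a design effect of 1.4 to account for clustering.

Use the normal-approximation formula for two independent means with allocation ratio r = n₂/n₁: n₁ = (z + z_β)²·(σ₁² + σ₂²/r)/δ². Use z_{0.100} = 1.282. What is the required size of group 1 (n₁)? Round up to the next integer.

n₁ = 515

n₁ = (z_α + z_β)² · (σ₁² + σ₂²/r) / δ²
   = (1.282 + 1.282)² · (5.5² + 4.7²/4) / 0.8²
   = 6.5741 · (30.25 + 5.5225) / 0.64
   = 6.5741 · 35.7725 / 0.64
   = 367.46
Design effect: 1.4 × 367.46 = 514.44.
Round up → n₁ = 515; n₂ = r·n₁ = 4 × 515 = 2060.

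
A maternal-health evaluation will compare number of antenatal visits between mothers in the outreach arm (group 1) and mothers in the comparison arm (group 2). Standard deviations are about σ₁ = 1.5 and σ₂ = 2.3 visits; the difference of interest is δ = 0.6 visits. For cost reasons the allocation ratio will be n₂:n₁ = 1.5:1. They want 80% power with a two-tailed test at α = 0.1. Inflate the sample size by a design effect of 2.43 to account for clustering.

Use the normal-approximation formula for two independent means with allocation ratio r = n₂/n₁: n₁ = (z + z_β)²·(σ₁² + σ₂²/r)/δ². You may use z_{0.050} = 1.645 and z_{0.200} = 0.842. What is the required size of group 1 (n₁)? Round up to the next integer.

n₁ = (z_{α/2} + z_β)² · (σ₁² + σ₂²/r) / δ²
   = (1.645 + 0.842)² · (1.5² + 2.3²/1.5) / 0.6²
   = 6.1852 · (2.25 + 3.5267) / 0.36
   = 6.1852 · 5.7767 / 0.36
   = 99.25
Design effect: 2.43 × 99.25 = 241.18.
Round up → n₁ = 242; n₂ = r·n₁ = 1.5 × 242 = 363.

n₁ = 242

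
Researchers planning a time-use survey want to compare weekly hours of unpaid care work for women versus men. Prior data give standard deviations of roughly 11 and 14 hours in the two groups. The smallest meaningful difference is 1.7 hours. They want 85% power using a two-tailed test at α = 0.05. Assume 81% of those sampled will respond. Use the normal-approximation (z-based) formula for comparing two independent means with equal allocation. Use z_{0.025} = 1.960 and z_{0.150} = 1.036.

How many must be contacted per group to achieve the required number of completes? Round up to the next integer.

n = (z_{α/2} + z_β)² · (σ₁² + σ₂²) / δ²
  = (1.960 + 1.036)² · (11² + 14² = 317) / 1.7²
  = 8.9760 · 317 / 2.89
  = 984.57
Adjust for 81% response: 984.57 / 0.81 = 1215.51.
Round up → n = 1216 per group.

n = 1216 per group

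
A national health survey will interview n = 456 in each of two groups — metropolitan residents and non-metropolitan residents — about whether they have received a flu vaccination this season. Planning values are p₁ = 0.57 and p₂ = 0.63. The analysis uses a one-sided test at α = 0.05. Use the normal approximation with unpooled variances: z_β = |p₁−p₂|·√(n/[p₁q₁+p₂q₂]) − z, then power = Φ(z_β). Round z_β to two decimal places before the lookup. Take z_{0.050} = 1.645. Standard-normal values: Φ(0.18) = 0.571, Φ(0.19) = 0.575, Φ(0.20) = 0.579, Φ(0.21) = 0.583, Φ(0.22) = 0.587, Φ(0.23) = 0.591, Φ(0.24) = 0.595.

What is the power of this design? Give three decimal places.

Power ≈ 0.583

z_β = |p₁−p₂|·√(n/[p₁q₁+p₂q₂]) − z_α
    = 0.06 · √(456/0.4782) − 1.645
    = 0.06 · 30.8800 − 1.645
    = 1.8528 − 1.645 = 0.2078 → 0.21
Power = Φ(0.21) = 0.583.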